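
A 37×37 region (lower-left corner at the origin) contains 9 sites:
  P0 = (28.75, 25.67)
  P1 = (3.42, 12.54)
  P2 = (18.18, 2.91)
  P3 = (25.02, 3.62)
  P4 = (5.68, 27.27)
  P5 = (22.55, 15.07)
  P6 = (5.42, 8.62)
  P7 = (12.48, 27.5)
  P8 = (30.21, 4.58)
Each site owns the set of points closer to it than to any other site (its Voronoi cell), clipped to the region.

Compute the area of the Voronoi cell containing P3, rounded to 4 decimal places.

1. box [0,37]×[0,37]: [(0, 0) (37, 0) (37, 37) (0, 37)]
2. ⊥bis P3·P0 via (26.885,14.645): [(0, 19.1929) (0, 0) (37, 0) (37, 12.9339)]  |A|=594.3464
3. ⊥bis P3·P1 via (14.22,8.08): [(17.581, 16.2189) (10.8833, 0) (37, 0) (37, 12.9339)]  |A|=337.3737
4. ⊥bis P3·P2 via (21.6,3.265): [(20.3032, 15.7584) (21.9389, 0) (37, 0) (37, 12.9339)]  |A|=226.6471
5. ⊥bis P3·P4 via (15.35,15.445): [(20.3032, 15.7584) (21.9389, 0) (37, 0) (37, 12.9339)]  |A|=226.6471
6. ⊥bis P3·P5 via (23.785,9.345): [(21.0306, 8.7508) (21.9389, 0) (37, 0) (37, 12.1957)]  |A|=163.278
7. ⊥bis P3·P6 via (15.22,6.12): [(21.0306, 8.7508) (21.9389, 0) (37, 0) (37, 12.1957)]  |A|=163.278
8. ⊥bis P3·P7 via (18.75,15.56): [(21.0306, 8.7508) (21.9389, 0) (37, 0) (37, 12.1957)]  |A|=163.278
9. ⊥bis P3·P8 via (27.615,4.1): [(26.5351, 9.9383) (21.0306, 8.7508) (21.9389, 0) (28.3734, 0)]  |A|=56.5975
10. canonical 4-gon: [(26.5351, 9.9383) (21.0306, 8.7508) (21.9389, 0) (28.3734, 0)]
11. shoelace: 56.5975

Area of P3's cell: 56.5975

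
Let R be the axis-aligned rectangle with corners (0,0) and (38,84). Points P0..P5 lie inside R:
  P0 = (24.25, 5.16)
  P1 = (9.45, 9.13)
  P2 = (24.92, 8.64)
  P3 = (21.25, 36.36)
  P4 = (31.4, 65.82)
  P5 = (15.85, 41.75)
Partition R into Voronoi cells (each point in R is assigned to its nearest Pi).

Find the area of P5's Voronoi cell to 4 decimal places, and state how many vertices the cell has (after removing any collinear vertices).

1. box [0,38]×[0,84]: [(0, 0) (38, 0) (38, 84) (0, 84)]
2. ⊥bis P5·P0 via (20.05,23.455): [(0, 18.8521) (38, 27.5758) (38, 84) (0, 84)]  |A|=2309.8699
3. ⊥bis P5·P1 via (12.65,25.44): [(0, 27.9219) (21.3022, 23.7425) (38, 27.5758) (38, 84) (0, 84)]  |A|=2213.2666
4. ⊥bis P5·P2 via (20.385,25.195): [(0, 27.9219) (17.6781, 24.4535) (38, 30.0204) (38, 84) (0, 84)]  |A|=2175.545
5. ⊥bis P5·P3 via (18.55,39.055): [(0, 27.9219) (6.2195, 26.7017) (38, 58.5411) (38, 84) (0, 84)]  |A|=1667.6064
6. ⊥bis P5·P4 via (23.625,53.785): [(0, 69.0475) (0, 27.9219) (6.2195, 26.7017) (29.4783, 50.0036)]  |A|=692.8109
7. canonical 4-gon: [(0, 69.0475) (0, 27.9219) (6.2195, 26.7017) (29.4783, 50.0036)]
8. shoelace: 692.8109

Area of P5's cell: 692.8109 (4 vertices)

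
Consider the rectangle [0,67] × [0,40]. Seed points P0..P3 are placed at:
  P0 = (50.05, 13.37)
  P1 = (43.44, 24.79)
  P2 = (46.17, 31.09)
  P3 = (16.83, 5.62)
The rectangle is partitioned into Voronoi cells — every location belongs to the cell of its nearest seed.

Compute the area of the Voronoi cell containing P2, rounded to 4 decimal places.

Area of P2's cell: 492.6262

1. box [0,67]×[0,40]: [(0, 0) (67, 0) (67, 40) (0, 40)]
2. ⊥bis P2·P0 via (48.11,22.23): [(0, 11.6958) (67, 26.3662) (67, 40) (0, 40)]  |A|=1404.925
3. ⊥bis P2·P1 via (44.805,27.94): [(54.6681, 23.666) (67, 26.3662) (67, 40) (16.9742, 40)]  |A|=492.6262
4. ⊥bis P2·P3 via (31.5,18.355): [(54.6681, 23.666) (67, 26.3662) (67, 40) (16.9742, 40)]  |A|=492.6262
5. canonical 4-gon: [(54.6681, 23.666) (67, 26.3662) (67, 40) (16.9742, 40)]
6. shoelace: 492.6262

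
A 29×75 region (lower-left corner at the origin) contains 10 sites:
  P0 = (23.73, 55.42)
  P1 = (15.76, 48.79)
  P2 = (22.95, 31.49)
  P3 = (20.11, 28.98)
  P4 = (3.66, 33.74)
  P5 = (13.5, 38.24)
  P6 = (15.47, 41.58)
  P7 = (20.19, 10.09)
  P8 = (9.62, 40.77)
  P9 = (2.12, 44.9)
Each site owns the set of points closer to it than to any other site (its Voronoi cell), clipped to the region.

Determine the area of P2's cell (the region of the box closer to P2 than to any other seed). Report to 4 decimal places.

1. box [0,29]×[0,75]: [(0, 0) (29, 0) (29, 75) (0, 75)]
2. ⊥bis P2·P0 via (23.34,43.455): [(0, 44.2158) (0, 0) (29, 0) (29, 43.2705)]  |A|=1268.5511
3. ⊥bis P2·P1 via (19.355,40.14): [(27.041, 43.3344) (0, 32.0959) (0, 0) (29, 0) (29, 43.2705)]  |A|=1104.6846
4. ⊥bis P2·P3 via (21.53,30.235): [(27.041, 43.3344) (14.5433, 38.1402) (29, 21.7829) (29, 43.2705)]  |A|=160.8063
5. ⊥bis P2·P4 via (13.305,32.615): [(27.041, 43.3344) (14.5433, 38.1402) (29, 21.7829) (29, 43.2705)]  |A|=160.8063
6. ⊥bis P2·P5 via (18.225,34.865): [(27.041, 43.3344) (23.1066, 41.6992) (17.8732, 34.3725) (29, 21.7829) (29, 43.2705)]  |A|=138.749
7. ⊥bis P2·P6 via (19.21,36.535): [(28.3254, 43.2925) (19.6518, 36.8625) (17.8732, 34.3725) (29, 21.7829) (29, 43.2705)]  |A|=127.748
8. ⊥bis P2·P7 via (21.57,20.79): [(28.3254, 43.2925) (19.6518, 36.8625) (17.8732, 34.3725) (29, 21.7829) (29, 43.2705)]  |A|=127.748
9. ⊥bis P2·P8 via (16.285,36.13): [(28.3254, 43.2925) (19.6518, 36.8625) (17.8732, 34.3725) (29, 21.7829) (29, 43.2705)]  |A|=127.748
10. ⊥bis P2·P9 via (12.535,38.195): [(28.3254, 43.2925) (19.6518, 36.8625) (17.8732, 34.3725) (29, 21.7829) (29, 43.2705)]  |A|=127.748
11. canonical 5-gon: [(28.3254, 43.2925) (19.6518, 36.8625) (17.8732, 34.3725) (29, 21.7829) (29, 43.2705)]
12. shoelace: 127.748

Area of P2's cell: 127.7480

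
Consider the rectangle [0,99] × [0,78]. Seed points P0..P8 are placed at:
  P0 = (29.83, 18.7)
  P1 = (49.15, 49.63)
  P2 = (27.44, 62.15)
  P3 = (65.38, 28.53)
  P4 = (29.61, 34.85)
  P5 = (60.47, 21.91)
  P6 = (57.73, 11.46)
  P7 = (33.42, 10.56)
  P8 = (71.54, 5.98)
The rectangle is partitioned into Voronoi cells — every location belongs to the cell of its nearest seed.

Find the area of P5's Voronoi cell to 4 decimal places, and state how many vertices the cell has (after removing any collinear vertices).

1. box [0,99]×[0,78]: [(0, 0) (99, 0) (99, 78) (0, 78)]
2. ⊥bis P5·P0 via (45.15,20.305): [(47.2773, 0) (99, 0) (99, 78) (39.1056, 78)]  |A|=4353.0694
3. ⊥bis P5·P1 via (54.81,35.77): [(43.9926, 31.3525) (47.2773, 0) (99, 0) (99, 53.8158)]  |A|=2290.9535
4. ⊥bis P5·P2 via (43.955,42.03): [(43.9926, 31.3525) (47.2773, 0) (99, 0) (99, 53.8158)]  |A|=2290.9535
5. ⊥bis P5·P3 via (62.925,25.22): [(50.8701, 34.161) (43.9926, 31.3525) (47.2773, 0) (96.9283, 0)]  |A|=960.4919
6. ⊥bis P5·P4 via (45.04,28.38): [(50.8701, 34.161) (46.7603, 32.4828) (44.4511, 26.9757) (47.2773, 0) (96.9283, 0)]  |A|=954.1758
7. ⊥bis P5·P6 via (59.1,16.685): [(82.8168, 10.4664) (50.8701, 34.161) (46.7603, 32.4828) (44.4511, 26.9757) (45.1459, 20.3438)]  |A|=321.6832
8. ⊥bis P5·P7 via (46.945,16.235): [(45.2303, 20.3217) (82.8168, 10.4664) (50.8701, 34.161) (46.7603, 32.4828) (44.4511, 26.9757) (45.121, 20.5822)]  |A|=321.6735
9. ⊥bis P5·P8 via (66.005,13.945): [(45.2303, 20.3217) (66.9761, 14.6199) (72.2632, 18.2939) (50.8701, 34.161) (46.7603, 32.4828) (44.4511, 26.9757) (45.121, 20.5822)]  |A|=281.5941
10. canonical 7-gon: [(45.2303, 20.3217) (66.9761, 14.6199) (72.2632, 18.2939) (50.8701, 34.161) (46.7603, 32.4828) (44.4511, 26.9757) (45.121, 20.5822)]
11. shoelace: 281.5941

Area of P5's cell: 281.5941 (7 vertices)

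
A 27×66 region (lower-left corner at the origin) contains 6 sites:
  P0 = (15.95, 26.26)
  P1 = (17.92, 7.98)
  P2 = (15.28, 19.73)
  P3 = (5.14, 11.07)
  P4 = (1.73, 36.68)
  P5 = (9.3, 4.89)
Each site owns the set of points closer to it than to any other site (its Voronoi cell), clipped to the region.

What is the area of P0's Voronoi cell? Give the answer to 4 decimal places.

1. box [0,27]×[0,66]: [(0, 0) (27, 0) (27, 66) (0, 66)]
2. ⊥bis P0·P1 via (16.935,17.12): [(0, 15.2949) (27, 18.2047) (27, 66) (0, 66)]  |A|=1329.7549
3. ⊥bis P0·P2 via (15.615,22.995): [(0, 24.5972) (27, 21.8269) (27, 66) (0, 66)]  |A|=1155.2758
4. ⊥bis P0·P3 via (10.545,18.665): [(0, 26.1694) (2.5814, 24.3323) (27, 21.8269) (27, 66) (0, 66)]  |A|=1153.2465
5. ⊥bis P0·P4 via (8.84,31.47): [(3.5378, 24.2342) (27, 21.8269) (27, 56.2526)]  |A|=403.8525
6. ⊥bis P0·P5 via (12.625,15.575): [(3.5378, 24.2342) (27, 21.8269) (27, 56.2526)]  |A|=403.8525
7. canonical 3-gon: [(3.5378, 24.2342) (27, 21.8269) (27, 56.2526)]
8. shoelace: 403.8525

Area of P0's cell: 403.8525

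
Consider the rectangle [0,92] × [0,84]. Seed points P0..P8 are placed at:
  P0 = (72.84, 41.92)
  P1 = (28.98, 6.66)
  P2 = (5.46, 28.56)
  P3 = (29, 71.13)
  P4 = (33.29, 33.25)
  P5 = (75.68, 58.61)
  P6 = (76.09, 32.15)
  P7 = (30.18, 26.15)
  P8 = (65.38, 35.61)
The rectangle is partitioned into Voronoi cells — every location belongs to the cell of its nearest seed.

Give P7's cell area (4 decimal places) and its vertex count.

1. box [0,92]×[0,84]: [(0, 0) (92, 0) (92, 84) (0, 84)]
2. ⊥bis P7·P0 via (51.51,34.035): [(0, 0) (64.0916, 0) (33.0396, 84) (0, 84)]  |A|=4079.5105
3. ⊥bis P7·P1 via (29.58,16.405): [(0, 18.2262) (58.6898, 14.6127) (33.0396, 84) (0, 84)]  |A|=3076.3873
4. ⊥bis P7·P2 via (17.82,27.355): [(16.829, 17.1901) (58.6898, 14.6127) (33.0396, 84) (23.3424, 84)]  |A|=1743.181
5. ⊥bis P7·P3 via (29.59,48.64): [(19.8703, 48.385) (16.829, 17.1901) (58.6898, 14.6127) (45.9523, 49.0692)]  |A|=1110.5481
6. ⊥bis P7·P4 via (31.735,29.7): [(18.6091, 35.4495) (16.829, 17.1901) (58.6898, 14.6127) (57.2429, 18.5268)]  |A|=447.8365
7. ⊥bis P7·P5 via (52.93,42.38): [(18.6091, 35.4495) (16.829, 17.1901) (58.6898, 14.6127) (57.2429, 18.5268)]  |A|=447.8365
8. ⊥bis P7·P6 via (53.135,29.15): [(54.3582, 19.7904) (18.6091, 35.4495) (16.829, 17.1901) (55.0052, 14.8396)]  |A|=434.0578
9. ⊥bis P7·P8 via (47.78,30.88): [(50.2803, 21.5766) (18.6091, 35.4495) (16.829, 17.1901) (52.0418, 15.022)]  |A|=414.9898
10. canonical 4-gon: [(50.2803, 21.5766) (18.6091, 35.4495) (16.829, 17.1901) (52.0418, 15.022)]
11. shoelace: 414.9898

Area of P7's cell: 414.9898 (4 vertices)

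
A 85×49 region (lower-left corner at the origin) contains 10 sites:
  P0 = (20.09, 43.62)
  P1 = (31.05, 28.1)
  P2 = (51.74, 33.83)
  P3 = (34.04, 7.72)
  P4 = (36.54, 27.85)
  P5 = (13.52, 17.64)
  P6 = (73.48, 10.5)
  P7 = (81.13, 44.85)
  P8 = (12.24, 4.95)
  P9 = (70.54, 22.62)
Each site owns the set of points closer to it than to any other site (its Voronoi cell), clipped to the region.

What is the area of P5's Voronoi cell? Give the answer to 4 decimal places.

Area of P5's cell: 468.0357

1. box [0,85]×[0,49]: [(0, 0) (85, 0) (85, 49) (0, 49)]
2. ⊥bis P5·P0 via (16.805,30.63): [(0, 34.8798) (0, 0) (85, 0) (85, 13.3844)]  |A|=2051.2262
3. ⊥bis P5·P1 via (22.285,22.87): [(17.8057, 30.3769) (0, 34.8798) (0, 0) (35.9313, 0)]  |A|=856.2708
4. ⊥bis P5·P2 via (32.63,25.735): [(17.8057, 30.3769) (0, 34.8798) (0, 0) (35.9313, 0)]  |A|=856.2708
5. ⊥bis P5·P3 via (23.78,12.68): [(25.8322, 16.9252) (17.8057, 30.3769) (0, 34.8798) (0, 0) (17.6501, 0)]  |A|=701.5645
6. ⊥bis P5·P4 via (25.03,22.745): [(25.8322, 16.9252) (17.8057, 30.3769) (0, 34.8798) (0, 0) (17.6501, 0)]  |A|=701.5645
7. ⊥bis P5·P6 via (43.5,14.07): [(25.8322, 16.9252) (17.8057, 30.3769) (0, 34.8798) (0, 0) (17.6501, 0)]  |A|=701.5645
8. ⊥bis P5·P7 via (47.325,31.245): [(25.8322, 16.9252) (17.8057, 30.3769) (0, 34.8798) (0, 0) (17.6501, 0)]  |A|=701.5645
9. ⊥bis P5·P8 via (12.88,11.295): [(22.6348, 10.3111) (25.8322, 16.9252) (17.8057, 30.3769) (0, 34.8798) (0, 12.5942)]  |A|=468.0357
10. ⊥bis P5·P9 via (42.03,20.13): [(22.6348, 10.3111) (25.8322, 16.9252) (17.8057, 30.3769) (0, 34.8798) (0, 12.5942)]  |A|=468.0357
11. canonical 5-gon: [(22.6348, 10.3111) (25.8322, 16.9252) (17.8057, 30.3769) (0, 34.8798) (0, 12.5942)]
12. shoelace: 468.0357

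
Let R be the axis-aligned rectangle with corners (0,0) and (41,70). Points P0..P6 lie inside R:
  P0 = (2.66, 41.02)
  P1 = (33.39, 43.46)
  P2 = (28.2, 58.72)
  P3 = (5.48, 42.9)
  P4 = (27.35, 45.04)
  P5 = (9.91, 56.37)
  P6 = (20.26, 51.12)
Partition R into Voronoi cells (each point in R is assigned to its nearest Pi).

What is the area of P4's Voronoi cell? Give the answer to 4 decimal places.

Area of P4's cell: 314.3619

1. box [0,41]×[0,70]: [(0, 0) (41, 0) (41, 70) (0, 70)]
2. ⊥bis P4·P0 via (15.005,43.03): [(22.0111, 0) (41, 0) (41, 70) (10.6138, 70)]  |A|=1728.1295
3. ⊥bis P4·P1 via (30.37,44.25): [(20.7772, 7.5786) (37.1059, 70) (10.6138, 70)]  |A|=826.8384
4. ⊥bis P4·P2 via (27.775,51.88): [(13.4188, 52.772) (20.7772, 7.5786) (32.2925, 51.5993)]  |A|=422.1683
5. ⊥bis P4·P3 via (16.415,43.97): [(15.5668, 52.6386) (18.7692, 19.9112) (20.7772, 7.5786) (32.2925, 51.5993)]  |A|=387.2336
6. ⊥bis P4·P5 via (18.63,50.705): [(19.7186, 52.3806) (16.1322, 46.8602) (18.7692, 19.9112) (20.7772, 7.5786) (32.2925, 51.5993)]  |A|=375.3113
7. ⊥bis P4·P6 via (23.805,48.08): [(27.0997, 51.922) (16.8109, 39.9241) (18.7692, 19.9112) (20.7772, 7.5786) (32.2925, 51.5993)]  |A|=314.3619
8. canonical 5-gon: [(27.0997, 51.922) (16.8109, 39.9241) (18.7692, 19.9112) (20.7772, 7.5786) (32.2925, 51.5993)]
9. shoelace: 314.3619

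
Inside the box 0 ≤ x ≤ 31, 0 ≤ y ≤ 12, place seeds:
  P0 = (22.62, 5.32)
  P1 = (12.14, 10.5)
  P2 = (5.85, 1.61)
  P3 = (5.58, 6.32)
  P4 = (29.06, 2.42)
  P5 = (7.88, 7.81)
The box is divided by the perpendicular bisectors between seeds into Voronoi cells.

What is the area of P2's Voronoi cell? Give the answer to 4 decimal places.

1. box [0,31]×[0,12]: [(0, 0) (31, 0) (31, 12) (0, 12)]
2. ⊥bis P2·P0 via (14.235,3.465): [(0, 0) (15.0016, 0) (12.3468, 12) (0, 12)]  |A|=164.0902
3. ⊥bis P2·P1 via (8.995,6.055): [(0, 0) (15.0016, 0) (14.5281, 2.1401) (0.5926, 12) (0, 12)]  |A|=106.1428
4. ⊥bis P2·P3 via (5.715,3.965): [(0, 3.6374) (0, 0) (15.0016, 0) (14.5281, 2.1401) (11.4817, 4.2956)]  |A|=55.8514
5. ⊥bis P2·P4 via (17.455,2.015): [(0, 3.6374) (0, 0) (15.0016, 0) (14.5281, 2.1401) (11.4817, 4.2956)]  |A|=55.8514
6. ⊥bis P2·P5 via (6.865,4.71): [(8.63, 4.1321) (0, 3.6374) (0, 0) (15.0016, 0) (14.5281, 2.1401) (14.3681, 2.2533)]  |A|=52.7036
7. canonical 6-gon: [(8.63, 4.1321) (0, 3.6374) (0, 0) (15.0016, 0) (14.5281, 2.1401) (14.3681, 2.2533)]
8. shoelace: 52.7036

Area of P2's cell: 52.7036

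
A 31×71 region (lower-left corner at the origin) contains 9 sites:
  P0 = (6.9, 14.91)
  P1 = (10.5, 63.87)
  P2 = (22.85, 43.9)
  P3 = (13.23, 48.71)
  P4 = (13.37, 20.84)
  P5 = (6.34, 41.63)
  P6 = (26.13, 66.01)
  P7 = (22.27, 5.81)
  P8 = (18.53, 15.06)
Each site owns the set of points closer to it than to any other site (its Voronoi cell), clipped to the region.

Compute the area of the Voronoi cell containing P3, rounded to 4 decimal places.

1. box [0,31]×[0,71]: [(0, 0) (31, 0) (31, 71) (0, 71)]
2. ⊥bis P3·P0 via (10.065,31.81): [(0, 33.695) (31, 27.8893) (31, 71) (0, 71)]  |A|=1246.4436
3. ⊥bis P3·P1 via (11.865,56.29): [(0, 54.1534) (0, 33.695) (31, 27.8893) (31, 59.7358)]  |A|=810.7258
4. ⊥bis P3·P2 via (18.04,46.305): [(24.1375, 58.5) (0, 54.1534) (0, 33.695) (10.7302, 31.6854)]  |A|=404.2419
5. ⊥bis P3·P4 via (13.3,34.775): [(12.2724, 34.7698) (24.1375, 58.5) (0, 54.1534) (0, 34.7082)]  |A|=379.9267
6. ⊥bis P3·P5 via (9.785,45.17): [(14.9563, 40.1375) (24.1375, 58.5) (0.4674, 54.2375)]  |A|=197.7536
7. ⊥bis P3·P6 via (19.68,57.36): [(14.9563, 40.1375) (22.5117, 55.2485) (19.3156, 57.6317) (0.4674, 54.2375)]  |A|=190.6202
8. ⊥bis P3·P7 via (17.75,27.26): [(14.9563, 40.1375) (22.5117, 55.2485) (19.3156, 57.6317) (0.4674, 54.2375)]  |A|=190.6202
9. ⊥bis P3·P8 via (15.88,31.885): [(14.9563, 40.1375) (22.5117, 55.2485) (19.3156, 57.6317) (0.4674, 54.2375)]  |A|=190.6202
10. canonical 4-gon: [(14.9563, 40.1375) (22.5117, 55.2485) (19.3156, 57.6317) (0.4674, 54.2375)]
11. shoelace: 190.6202

Area of P3's cell: 190.6202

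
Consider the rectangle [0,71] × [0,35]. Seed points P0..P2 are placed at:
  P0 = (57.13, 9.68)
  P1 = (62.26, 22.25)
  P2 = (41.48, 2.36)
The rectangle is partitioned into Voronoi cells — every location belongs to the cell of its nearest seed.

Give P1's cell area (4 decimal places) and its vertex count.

1. box [0,71]×[0,35]: [(0, 0) (71, 0) (71, 35) (0, 35)]
2. ⊥bis P1·P0 via (59.695,15.965): [(71, 11.3513) (71, 35) (13.0537, 35)]  |A|=685.1785
3. ⊥bis P1·P2 via (51.87,12.305): [(41.1048, 23.552) (71, 11.3513) (71, 35) (30.147, 35)]  |A|=587.3359
4. canonical 4-gon: [(41.1048, 23.552) (71, 11.3513) (71, 35) (30.147, 35)]
5. shoelace: 587.3359

Area of P1's cell: 587.3359 (4 vertices)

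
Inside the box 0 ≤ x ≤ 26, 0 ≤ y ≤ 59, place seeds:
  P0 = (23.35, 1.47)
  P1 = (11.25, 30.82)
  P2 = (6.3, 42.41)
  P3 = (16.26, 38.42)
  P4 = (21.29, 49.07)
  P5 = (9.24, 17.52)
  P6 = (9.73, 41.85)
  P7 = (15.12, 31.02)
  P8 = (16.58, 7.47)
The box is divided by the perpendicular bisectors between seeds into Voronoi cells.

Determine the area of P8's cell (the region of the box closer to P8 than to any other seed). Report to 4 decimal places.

Area of P8's cell: 266.6422

1. box [0,26]×[0,59]: [(0, 0) (26, 0) (26, 59) (0, 59)]
2. ⊥bis P8·P0 via (19.965,4.47): [(0, 0) (16.0034, 0) (26, 11.2795) (26, 59) (0, 59)]  |A|=1477.6217
3. ⊥bis P8·P1 via (13.915,19.145): [(0, 15.9687) (0, 0) (16.0034, 0) (26, 11.2795) (26, 21.9036)]  |A|=435.9613
4. ⊥bis P8·P2 via (11.44,24.94): [(0, 15.9687) (0, 0) (16.0034, 0) (26, 11.2795) (26, 21.9036)]  |A|=435.9613
5. ⊥bis P8·P3 via (16.42,22.945): [(0, 15.9687) (0, 0) (16.0034, 0) (26, 11.2795) (26, 21.9036)]  |A|=435.9613
6. ⊥bis P8·P4 via (18.935,28.27): [(0, 15.9687) (0, 0) (16.0034, 0) (26, 11.2795) (26, 21.9036)]  |A|=435.9613
7. ⊥bis P8·P5 via (12.91,12.495): [(25.6979, 21.8346) (0, 3.0662) (0, 0) (16.0034, 0) (26, 11.2795) (26, 21.9036)]  |A|=270.1779
8. ⊥bis P8·P6 via (13.155,24.66): [(25.6979, 21.8346) (0, 3.0662) (0, 0) (16.0034, 0) (26, 11.2795) (26, 21.9036)]  |A|=270.1779
9. ⊥bis P8·P7 via (15.85,19.245): [(22.7367, 19.6719) (0, 3.0662) (0, 0) (16.0034, 0) (26, 11.2795) (26, 19.8743)]  |A|=266.6422
10. canonical 6-gon: [(22.7367, 19.6719) (0, 3.0662) (0, 0) (16.0034, 0) (26, 11.2795) (26, 19.8743)]
11. shoelace: 266.6422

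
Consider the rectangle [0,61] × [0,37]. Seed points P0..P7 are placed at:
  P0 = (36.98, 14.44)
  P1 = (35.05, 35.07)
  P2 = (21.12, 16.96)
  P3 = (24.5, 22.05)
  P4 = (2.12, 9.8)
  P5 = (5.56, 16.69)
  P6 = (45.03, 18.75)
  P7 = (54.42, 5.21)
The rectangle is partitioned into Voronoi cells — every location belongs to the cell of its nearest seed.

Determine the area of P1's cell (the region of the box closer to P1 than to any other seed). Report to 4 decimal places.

1. box [0,61]×[0,37]: [(0, 0) (61, 0) (61, 37) (0, 37)]
2. ⊥bis P1·P0 via (36.015,24.755): [(0, 21.3857) (61, 27.0924) (61, 37) (0, 37)]  |A|=778.4177
3. ⊥bis P1·P2 via (28.085,26.015): [(30.4054, 24.2302) (61, 27.0924) (61, 37) (13.8037, 37)]  |A|=452.9029
4. ⊥bis P1·P3 via (29.775,28.56): [(34.6307, 24.6255) (61, 27.0924) (61, 37) (19.359, 37)]  |A|=388.2715
5. ⊥bis P1·P4 via (18.585,22.435): [(34.6307, 24.6255) (61, 27.0924) (61, 37) (19.359, 37)]  |A|=388.2715
6. ⊥bis P1·P5 via (20.305,25.88): [(34.6307, 24.6255) (61, 27.0924) (61, 37) (19.359, 37)]  |A|=388.2715
7. ⊥bis P1·P6 via (40.04,26.91): [(34.6307, 24.6255) (36.6065, 24.8103) (56.5399, 37) (19.359, 37)]  |A|=240.2475
8. ⊥bis P1·P7 via (44.735,20.14): [(34.6307, 24.6255) (36.6065, 24.8103) (56.5399, 37) (19.359, 37)]  |A|=240.2475
9. canonical 4-gon: [(34.6307, 24.6255) (36.6065, 24.8103) (56.5399, 37) (19.359, 37)]
10. shoelace: 240.2475

Area of P1's cell: 240.2475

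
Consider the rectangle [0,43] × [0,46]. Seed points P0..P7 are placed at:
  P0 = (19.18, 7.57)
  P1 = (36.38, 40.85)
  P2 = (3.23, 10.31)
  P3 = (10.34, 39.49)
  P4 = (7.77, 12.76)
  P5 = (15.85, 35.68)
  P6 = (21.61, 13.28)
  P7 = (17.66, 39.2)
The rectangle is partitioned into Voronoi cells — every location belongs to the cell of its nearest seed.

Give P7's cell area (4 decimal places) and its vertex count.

Area of P7's cell: 136.9990 (4 vertices)

1. box [0,43]×[0,46]: [(0, 0) (43, 0) (43, 46) (0, 46)]
2. ⊥bis P7·P0 via (18.42,23.385): [(0, 22.4998) (43, 24.5662) (43, 46) (0, 46)]  |A|=966.0805
3. ⊥bis P7·P1 via (27.02,40.025): [(0, 22.4998) (28.4442, 23.8667) (26.4934, 46) (0, 46)]  |A|=627.4145
4. ⊥bis P7·P2 via (10.445,24.755): [(0, 29.9721) (13.6471, 23.1556) (28.4442, 23.8667) (26.4934, 46) (0, 46)]  |A|=576.4273
5. ⊥bis P7·P3 via (14,39.345): [(13.3642, 23.2969) (13.6471, 23.1556) (28.4442, 23.8667) (26.4934, 46) (14.2637, 46)]  |A|=307.4125
6. ⊥bis P7·P4 via (12.715,25.98): [(13.4595, 25.7015) (19.5122, 23.4375) (28.4442, 23.8667) (26.4934, 46) (14.2637, 46)]  |A|=299.5733
7. ⊥bis P7·P5 via (16.755,37.44): [(13.981, 38.8664) (27.746, 31.7884) (26.4934, 46) (14.2637, 46)]  |A|=136.999
8. ⊥bis P7·P6 via (19.635,26.24): [(13.981, 38.8664) (27.746, 31.7884) (26.4934, 46) (14.2637, 46)]  |A|=136.999
9. canonical 4-gon: [(13.981, 38.8664) (27.746, 31.7884) (26.4934, 46) (14.2637, 46)]
10. shoelace: 136.999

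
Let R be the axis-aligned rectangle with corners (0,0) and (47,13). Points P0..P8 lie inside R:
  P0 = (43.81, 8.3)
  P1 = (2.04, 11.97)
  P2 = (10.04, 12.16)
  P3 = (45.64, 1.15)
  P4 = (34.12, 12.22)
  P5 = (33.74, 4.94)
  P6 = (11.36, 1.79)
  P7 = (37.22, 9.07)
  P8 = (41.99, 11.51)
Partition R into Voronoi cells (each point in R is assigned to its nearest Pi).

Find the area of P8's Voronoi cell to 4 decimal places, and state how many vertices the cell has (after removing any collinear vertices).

Area of P8's cell: 22.0717 (4 vertices)

1. box [0,47]×[0,13]: [(0, 0) (47, 0) (47, 13) (0, 13)]
2. ⊥bis P8·P0 via (42.9,9.905): [(0, 0) (25.4302, 0) (47, 12.2296) (47, 13) (0, 13)]  |A|=479.1048
3. ⊥bis P8·P1 via (22.015,11.74): [(21.8798, 0) (25.4302, 0) (47, 12.2296) (47, 13) (22.0295, 13)]  |A|=193.6942
4. ⊥bis P8·P2 via (26.015,11.835): [(25.7782, 0.1973) (47, 12.2296) (47, 13) (26.0387, 13)]  |A|=142.3547
5. ⊥bis P8·P3 via (43.815,6.33): [(25.7782, 0.1973) (47, 12.2296) (47, 13) (26.0387, 13)]  |A|=142.3547
6. ⊥bis P8·P4 via (38.055,11.865): [(37.6075, 6.9042) (47, 12.2296) (47, 13) (38.1574, 13)]  |A|=30.5691
7. ⊥bis P8·P5 via (37.865,8.225): [(37.7407, 8.3811) (38.5095, 7.4157) (47, 12.2296) (47, 13) (38.1574, 13)]  |A|=29.9371
8. ⊥bis P8·P6 via (26.675,6.65): [(37.7407, 8.3811) (38.5095, 7.4157) (47, 12.2296) (47, 13) (38.1574, 13)]  |A|=29.9371
9. ⊥bis P8·P7 via (39.605,10.29): [(40.4985, 8.5434) (47, 12.2296) (47, 13) (38.2188, 13)]  |A|=22.0717
10. canonical 4-gon: [(40.4985, 8.5434) (47, 12.2296) (47, 13) (38.2188, 13)]
11. shoelace: 22.0717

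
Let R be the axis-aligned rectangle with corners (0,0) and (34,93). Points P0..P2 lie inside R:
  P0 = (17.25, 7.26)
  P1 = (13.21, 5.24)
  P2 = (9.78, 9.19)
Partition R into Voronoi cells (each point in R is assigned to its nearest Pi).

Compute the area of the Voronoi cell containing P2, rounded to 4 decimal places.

Area of P2's cell: 2135.0067

1. box [0,34]×[0,93]: [(0, 0) (34, 0) (34, 93) (0, 93)]
2. ⊥bis P2·P0 via (13.515,8.225): [(0, 0) (11.3899, 0) (34, 87.5115) (34, 93) (0, 93)]  |A|=2172.6795
3. ⊥bis P2·P1 via (11.495,7.215): [(0, 0) (3.1862, 0) (13.7629, 9.1843) (34, 87.5115) (34, 93) (0, 93)]  |A|=2135.0067
4. canonical 6-gon: [(0, 0) (3.1862, 0) (13.7629, 9.1843) (34, 87.5115) (34, 93) (0, 93)]
5. shoelace: 2135.0067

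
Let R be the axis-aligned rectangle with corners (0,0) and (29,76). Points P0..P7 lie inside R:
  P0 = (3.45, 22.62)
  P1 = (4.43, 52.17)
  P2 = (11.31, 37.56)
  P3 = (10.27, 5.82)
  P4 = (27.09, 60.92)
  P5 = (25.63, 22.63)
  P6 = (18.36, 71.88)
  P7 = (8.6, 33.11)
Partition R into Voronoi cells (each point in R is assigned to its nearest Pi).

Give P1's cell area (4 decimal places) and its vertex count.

1. box [0,29]×[0,76]: [(0, 0) (29, 0) (29, 76) (0, 76)]
2. ⊥bis P1·P0 via (3.94,37.395): [(0, 37.5257) (29, 36.5639) (29, 76) (0, 76)]  |A|=1129.7012
3. ⊥bis P1·P2 via (7.87,44.865): [(0, 41.1589) (29, 54.8153) (29, 76) (0, 76)]  |A|=812.3731
4. ⊥bis P1·P3 via (7.35,28.995): [(0, 41.1589) (29, 54.8153) (29, 76) (0, 76)]  |A|=812.3731
5. ⊥bis P1·P4 via (15.76,56.545): [(0, 41.1589) (18.3623, 49.8059) (8.2476, 76) (0, 76)]  |A|=427.8992
6. ⊥bis P1·P5 via (15.03,37.4): [(0, 41.1589) (18.3623, 49.8059) (8.2476, 76) (0, 76)]  |A|=427.8992
7. ⊥bis P1·P6 via (11.395,62.025): [(0, 70.0784) (0, 41.1589) (18.3623, 49.8059) (14.488, 59.839)]  |A|=318.3583
8. ⊥bis P1·P7 via (6.515,42.64): [(0, 70.0784) (0, 41.2146) (0.2209, 41.263) (18.3623, 49.8059) (14.488, 59.839)]  |A|=318.3522
9. canonical 5-gon: [(0, 70.0784) (0, 41.2146) (0.2209, 41.263) (18.3623, 49.8059) (14.488, 59.839)]
10. shoelace: 318.3522

Area of P1's cell: 318.3522 (5 vertices)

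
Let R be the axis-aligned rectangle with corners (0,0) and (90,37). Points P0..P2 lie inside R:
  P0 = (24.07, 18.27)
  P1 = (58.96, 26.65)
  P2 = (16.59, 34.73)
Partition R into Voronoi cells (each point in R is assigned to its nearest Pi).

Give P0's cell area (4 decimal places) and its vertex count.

1. box [0,90]×[0,37]: [(0, 0) (90, 0) (90, 37) (0, 37)]
2. ⊥bis P0·P1 via (41.515,22.46): [(0, 0) (46.9095, 0) (38.0227, 37) (0, 37)]  |A|=1571.2467
3. ⊥bis P0·P2 via (20.33,26.5): [(0, 17.2613) (0, 0) (46.9095, 0) (38.5554, 34.7823)]  |A|=1148.5684
4. canonical 4-gon: [(0, 17.2613) (0, 0) (46.9095, 0) (38.5554, 34.7823)]
5. shoelace: 1148.5684

Area of P0's cell: 1148.5684 (4 vertices)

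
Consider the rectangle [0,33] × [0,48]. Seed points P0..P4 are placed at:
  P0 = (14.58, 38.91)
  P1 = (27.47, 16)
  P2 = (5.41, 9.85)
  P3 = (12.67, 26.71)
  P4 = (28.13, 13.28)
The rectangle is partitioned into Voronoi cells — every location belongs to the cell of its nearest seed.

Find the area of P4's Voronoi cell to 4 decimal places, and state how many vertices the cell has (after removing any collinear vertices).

Area of P4's cell: 216.0431 (4 vertices)

1. box [0,33]×[0,48]: [(0, 0) (33, 0) (33, 48) (0, 48)]
2. ⊥bis P4·P0 via (21.355,26.095): [(0, 14.8051) (0, 0) (33, 0) (33, 32.2514)]  |A|=776.433
3. ⊥bis P4·P1 via (27.8,14.64): [(0, 7.8944) (0, 0) (33, 0) (33, 15.9018)]  |A|=392.6369
4. ⊥bis P4·P2 via (16.77,11.565): [(16.712, 11.9495) (18.5159, 0) (33, 0) (33, 15.9018)]  |A|=216.0431
5. ⊥bis P4·P3 via (20.4,19.995): [(16.712, 11.9495) (18.5159, 0) (33, 0) (33, 15.9018)]  |A|=216.0431
6. canonical 4-gon: [(16.712, 11.9495) (18.5159, 0) (33, 0) (33, 15.9018)]
7. shoelace: 216.0431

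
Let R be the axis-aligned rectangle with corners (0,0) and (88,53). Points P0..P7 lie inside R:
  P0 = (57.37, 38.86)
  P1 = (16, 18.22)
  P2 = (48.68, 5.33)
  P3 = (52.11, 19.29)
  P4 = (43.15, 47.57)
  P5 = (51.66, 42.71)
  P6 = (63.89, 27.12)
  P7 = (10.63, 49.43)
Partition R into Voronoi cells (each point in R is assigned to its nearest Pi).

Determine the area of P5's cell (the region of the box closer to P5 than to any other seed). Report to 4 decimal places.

1. box [0,88]×[0,53]: [(0, 0) (88, 0) (88, 53) (0, 53)]
2. ⊥bis P5·P0 via (54.515,40.785): [(0, 0) (27.0155, 0) (62.751, 53) (0, 53)]  |A|=2378.8126
3. ⊥bis P5·P1 via (33.83,30.465): [(40.7564, 20.3794) (62.751, 53) (18.3538, 53)]  |A|=724.1323
4. ⊥bis P5·P2 via (50.17,24.02): [(37.5661, 25.0248) (43.5661, 24.5465) (62.751, 53) (18.3538, 53)]  |A|=710.9592
5. ⊥bis P5·P3 via (51.885,31): [(33.7025, 30.6506) (47.8653, 30.9228) (62.751, 53) (18.3538, 53)]  |A|=650.4378
6. ⊥bis P5·P4 via (47.405,45.14): [(39.1904, 30.7561) (47.8653, 30.9228) (62.751, 53) (51.8938, 53)]  |A|=215.272
7. ⊥bis P5·P6 via (57.775,34.915): [(39.1904, 30.7561) (47.8653, 30.9228) (62.751, 53) (51.8938, 53)]  |A|=215.272
8. ⊥bis P5·P7 via (31.145,46.07): [(39.1904, 30.7561) (47.8653, 30.9228) (62.751, 53) (51.8938, 53)]  |A|=215.272
9. canonical 4-gon: [(39.1904, 30.7561) (47.8653, 30.9228) (62.751, 53) (51.8938, 53)]
10. shoelace: 215.272

Area of P5's cell: 215.2720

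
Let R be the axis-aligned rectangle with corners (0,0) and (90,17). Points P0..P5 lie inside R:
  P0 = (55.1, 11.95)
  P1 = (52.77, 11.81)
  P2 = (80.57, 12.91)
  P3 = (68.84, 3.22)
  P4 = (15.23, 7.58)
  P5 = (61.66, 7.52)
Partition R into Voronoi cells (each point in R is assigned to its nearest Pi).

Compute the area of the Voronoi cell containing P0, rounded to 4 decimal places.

1. box [0,90]×[0,17]: [(0, 0) (90, 0) (90, 17) (0, 17)]
2. ⊥bis P0·P1 via (53.935,11.88): [(54.6488, 0) (90, 0) (90, 17) (53.6274, 17)]  |A|=609.6525
3. ⊥bis P0·P2 via (67.835,12.43): [(54.6488, 0) (68.3035, 0) (67.6628, 17) (53.6274, 17)]  |A|=235.3656
4. ⊥bis P0·P3 via (61.97,7.585): [(54.6488, 0) (57.1507, 0) (67.6789, 16.5702) (67.6628, 17) (53.6274, 17)]  |A|=142.9635
5. ⊥bis P0·P4 via (35.165,9.765): [(54.6488, 0) (57.1507, 0) (67.6789, 16.5702) (67.6628, 17) (53.6274, 17)]  |A|=142.9635
6. ⊥bis P0·P5 via (58.38,9.735): [(54.4165, 3.8659) (63.2861, 17) (53.6274, 17)]  |A|=63.4296
7. canonical 3-gon: [(54.4165, 3.8659) (63.2861, 17) (53.6274, 17)]
8. shoelace: 63.4296

Area of P0's cell: 63.4296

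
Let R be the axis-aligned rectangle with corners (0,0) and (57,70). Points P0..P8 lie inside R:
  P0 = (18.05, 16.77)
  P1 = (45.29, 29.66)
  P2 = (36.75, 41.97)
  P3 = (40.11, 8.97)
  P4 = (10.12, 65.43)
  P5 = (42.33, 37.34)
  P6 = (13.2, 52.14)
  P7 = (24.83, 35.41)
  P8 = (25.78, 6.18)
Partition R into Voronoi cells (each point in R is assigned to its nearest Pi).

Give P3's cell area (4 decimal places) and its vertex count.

1. box [0,57]×[0,70]: [(0, 0) (57, 0) (57, 70) (0, 70)]
2. ⊥bis P3·P0 via (29.08,12.87): [(24.5294, 0) (57, 0) (57, 70) (49.2801, 70)]  |A|=1406.6675
3. ⊥bis P3·P1 via (42.7,19.315): [(32.2811, 21.9235) (24.5294, 0) (57, 0) (57, 15.7348)]  |A|=550.4077
4. ⊥bis P3·P2 via (38.43,25.47): [(32.2811, 21.9235) (24.5294, 0) (57, 0) (57, 15.7348)]  |A|=550.4077
5. ⊥bis P3·P4 via (25.115,37.2): [(32.2811, 21.9235) (24.5294, 0) (57, 0) (57, 15.7348)]  |A|=550.4077
6. ⊥bis P3·P5 via (41.22,23.155): [(32.2811, 21.9235) (24.5294, 0) (57, 0) (57, 15.7348)]  |A|=550.4077
7. ⊥bis P3·P6 via (26.655,30.555): [(32.2811, 21.9235) (24.5294, 0) (57, 0) (57, 15.7348)]  |A|=550.4077
8. ⊥bis P3·P7 via (32.47,22.19): [(32.2811, 21.9235) (24.5294, 0) (57, 0) (57, 15.7348)]  |A|=550.4077
9. ⊥bis P3·P8 via (32.945,7.575): [(32.2811, 21.9235) (30.9077, 18.0391) (34.4198, 0) (57, 0) (57, 15.7348)]  |A|=461.2007
10. canonical 5-gon: [(32.2811, 21.9235) (30.9077, 18.0391) (34.4198, 0) (57, 0) (57, 15.7348)]
11. shoelace: 461.2007

Area of P3's cell: 461.2007 (5 vertices)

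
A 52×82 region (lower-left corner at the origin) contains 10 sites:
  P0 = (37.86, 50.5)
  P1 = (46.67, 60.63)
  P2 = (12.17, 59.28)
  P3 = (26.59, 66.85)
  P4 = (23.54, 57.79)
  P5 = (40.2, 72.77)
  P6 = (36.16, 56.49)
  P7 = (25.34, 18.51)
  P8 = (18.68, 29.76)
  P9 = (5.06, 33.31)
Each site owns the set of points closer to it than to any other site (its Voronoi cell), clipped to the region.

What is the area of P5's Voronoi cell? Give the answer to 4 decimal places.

Area of P5's cell: 307.6205

1. box [0,52]×[0,82]: [(0, 0) (52, 0) (52, 82) (0, 82)]
2. ⊥bis P5·P0 via (39.03,61.635): [(0, 65.736) (52, 60.2722) (52, 82) (0, 82)]  |A|=987.786
3. ⊥bis P5·P1 via (43.435,66.7): [(0, 65.736) (34.771, 62.0825) (52, 71.2647) (52, 82) (0, 82)]  |A|=893.0908
4. ⊥bis P5·P2 via (26.185,66.025): [(27.7262, 62.8227) (34.771, 62.0825) (52, 71.2647) (52, 82) (18.4967, 82)]  |A|=490.2642
5. ⊥bis P5·P3 via (33.395,69.81): [(36.3826, 62.9415) (52, 71.2647) (52, 82) (28.0927, 82)]  |A|=311.648
6. ⊥bis P5·P4 via (31.87,65.28): [(36.3826, 62.9415) (52, 71.2647) (52, 82) (28.0927, 82)]  |A|=311.648
7. ⊥bis P5·P6 via (38.18,64.63): [(35.3418, 65.3343) (39.1154, 64.3979) (52, 71.2647) (52, 82) (28.0927, 82)]  |A|=307.6205
8. ⊥bis P5·P7 via (32.77,45.64): [(35.3418, 65.3343) (39.1154, 64.3979) (52, 71.2647) (52, 82) (28.0927, 82)]  |A|=307.6205
9. ⊥bis P5·P8 via (29.44,51.265): [(35.3418, 65.3343) (39.1154, 64.3979) (52, 71.2647) (52, 82) (28.0927, 82)]  |A|=307.6205
10. ⊥bis P5·P9 via (22.63,53.04): [(35.3418, 65.3343) (39.1154, 64.3979) (52, 71.2647) (52, 82) (28.0927, 82)]  |A|=307.6205
11. canonical 5-gon: [(35.3418, 65.3343) (39.1154, 64.3979) (52, 71.2647) (52, 82) (28.0927, 82)]
12. shoelace: 307.6205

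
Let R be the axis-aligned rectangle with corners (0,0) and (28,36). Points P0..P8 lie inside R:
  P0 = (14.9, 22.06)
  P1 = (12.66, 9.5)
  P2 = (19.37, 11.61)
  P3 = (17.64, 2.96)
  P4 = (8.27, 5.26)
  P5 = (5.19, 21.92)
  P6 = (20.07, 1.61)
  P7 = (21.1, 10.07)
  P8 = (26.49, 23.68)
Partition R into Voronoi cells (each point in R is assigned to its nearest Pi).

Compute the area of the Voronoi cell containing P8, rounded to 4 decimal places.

1. box [0,28]×[0,36]: [(0, 0) (28, 0) (28, 36) (0, 36)]
2. ⊥bis P8·P0 via (20.695,22.87): [(23.8917, 0) (28, 0) (28, 36) (18.8597, 36)]  |A|=238.4745
3. ⊥bis P8·P1 via (19.575,16.59): [(21.8881, 14.334) (28, 8.373) (28, 36) (18.8597, 36)]  |A|=183.443
4. ⊥bis P8·P2 via (22.93,17.645): [(21.2901, 18.6124) (28, 14.6542) (28, 36) (18.8597, 36)]  |A|=151.0775
5. ⊥bis P8·P3 via (22.065,13.32): [(21.2901, 18.6124) (28, 14.6542) (28, 36) (18.8597, 36)]  |A|=151.0775
6. ⊥bis P8·P4 via (17.38,14.47): [(21.2901, 18.6124) (28, 14.6542) (28, 36) (18.8597, 36)]  |A|=151.0775
7. ⊥bis P8·P5 via (15.84,22.8): [(21.2901, 18.6124) (28, 14.6542) (28, 36) (18.8597, 36)]  |A|=151.0775
8. ⊥bis P8·P6 via (23.28,12.645): [(21.2901, 18.6124) (28, 14.6542) (28, 36) (18.8597, 36)]  |A|=151.0775
9. ⊥bis P8·P7 via (23.795,16.875): [(21.2901, 18.6124) (25.1348, 16.3444) (28, 15.2097) (28, 36) (18.8597, 36)]  |A|=150.2818
10. canonical 5-gon: [(21.2901, 18.6124) (25.1348, 16.3444) (28, 15.2097) (28, 36) (18.8597, 36)]
11. shoelace: 150.2818

Area of P8's cell: 150.2818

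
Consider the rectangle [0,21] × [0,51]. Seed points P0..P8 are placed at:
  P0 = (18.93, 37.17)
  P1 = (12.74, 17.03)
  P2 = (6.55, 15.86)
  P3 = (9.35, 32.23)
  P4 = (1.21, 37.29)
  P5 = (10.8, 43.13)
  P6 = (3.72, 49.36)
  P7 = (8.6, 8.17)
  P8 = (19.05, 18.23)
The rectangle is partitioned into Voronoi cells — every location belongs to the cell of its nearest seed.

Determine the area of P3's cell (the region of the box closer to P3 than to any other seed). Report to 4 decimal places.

Area of P3's cell: 158.2334

1. box [0,21]×[0,51]: [(0, 0) (21, 0) (21, 51) (0, 51)]
2. ⊥bis P3·P0 via (14.14,34.7): [(0, 0) (21, 0) (21, 21.3966) (5.7348, 51) (0, 51)]  |A|=845.0488
3. ⊥bis P3·P1 via (11.045,24.63): [(0, 22.1667) (18.4779, 26.2877) (5.7348, 51) (0, 51)]  |A|=337.2488
4. ⊥bis P3·P2 via (7.95,24.045): [(0, 25.4048) (8.2171, 23.9993) (18.4779, 26.2877) (5.7348, 51) (0, 51)]  |A|=323.9447
5. ⊥bis P3·P4 via (5.28,34.76): [(0, 26.2661) (0, 25.4048) (8.2171, 23.9993) (18.4779, 26.2877) (10.1058, 42.5233)]  |A|=174.6602
6. ⊥bis P3·P5 via (10.075,37.68): [(7.3227, 38.0461) (0, 26.2661) (0, 25.4048) (8.2171, 23.9993) (18.4779, 26.2877) (12.7895, 37.3189)]  |A|=161.4102
7. ⊥bis P3·P6 via (6.535,40.795): [(7.3227, 38.0461) (0, 26.2661) (0, 25.4048) (8.2171, 23.9993) (18.4779, 26.2877) (12.7895, 37.3189)]  |A|=161.4102
8. ⊥bis P3·P7 via (8.975,20.2): [(7.3227, 38.0461) (0, 26.2661) (0, 25.4048) (8.2171, 23.9993) (18.4779, 26.2877) (12.7895, 37.3189)]  |A|=161.4102
9. ⊥bis P3·P8 via (14.2,25.23): [(7.3227, 38.0461) (0, 26.2661) (0, 25.4048) (8.2171, 23.9993) (14.4206, 25.3828) (17.7536, 27.6922) (12.7895, 37.3189)]  |A|=158.2334
10. canonical 7-gon: [(7.3227, 38.0461) (0, 26.2661) (0, 25.4048) (8.2171, 23.9993) (14.4206, 25.3828) (17.7536, 27.6922) (12.7895, 37.3189)]
11. shoelace: 158.2334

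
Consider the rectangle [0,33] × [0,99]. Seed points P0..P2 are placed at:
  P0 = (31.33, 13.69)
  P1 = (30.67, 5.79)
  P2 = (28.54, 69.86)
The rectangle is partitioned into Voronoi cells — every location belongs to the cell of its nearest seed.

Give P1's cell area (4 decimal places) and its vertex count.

Area of P1's cell: 361.3959 (4 vertices)

1. box [0,33]×[0,99]: [(0, 0) (33, 0) (33, 99) (0, 99)]
2. ⊥bis P1·P0 via (31,9.74): [(0, 12.3299) (0, 0) (33, 0) (33, 9.5729)]  |A|=361.3959
3. ⊥bis P1·P2 via (29.605,37.825): [(0, 12.3299) (0, 0) (33, 0) (33, 9.5729)]  |A|=361.3959
4. canonical 4-gon: [(0, 12.3299) (0, 0) (33, 0) (33, 9.5729)]
5. shoelace: 361.3959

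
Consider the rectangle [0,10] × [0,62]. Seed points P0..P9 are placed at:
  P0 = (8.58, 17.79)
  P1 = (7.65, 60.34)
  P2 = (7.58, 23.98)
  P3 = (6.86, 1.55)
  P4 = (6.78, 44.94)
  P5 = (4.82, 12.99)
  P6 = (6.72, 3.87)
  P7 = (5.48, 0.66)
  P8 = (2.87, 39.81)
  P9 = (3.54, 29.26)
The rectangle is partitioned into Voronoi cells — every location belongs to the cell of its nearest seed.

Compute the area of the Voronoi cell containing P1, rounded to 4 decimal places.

Area of P1's cell: 92.3487

1. box [0,10]×[0,62]: [(0, 0) (10, 0) (10, 62) (0, 62)]
2. ⊥bis P1·P0 via (8.115,39.065): [(0, 38.8876) (10, 39.1062) (10, 62) (0, 62)]  |A|=230.0308
3. ⊥bis P1·P2 via (7.615,42.16): [(0, 42.1747) (10, 42.1554) (10, 62) (0, 62)]  |A|=198.3497
4. ⊥bis P1·P3 via (7.255,30.945): [(0, 42.1747) (10, 42.1554) (10, 62) (0, 62)]  |A|=198.3497
5. ⊥bis P1·P4 via (7.215,52.64): [(0, 53.0476) (10, 52.4827) (10, 62) (0, 62)]  |A|=92.3487
6. ⊥bis P1·P5 via (6.235,36.665): [(0, 53.0476) (10, 52.4827) (10, 62) (0, 62)]  |A|=92.3487
7. ⊥bis P1·P6 via (7.185,32.105): [(0, 53.0476) (10, 52.4827) (10, 62) (0, 62)]  |A|=92.3487
8. ⊥bis P1·P7 via (6.565,30.5): [(0, 53.0476) (10, 52.4827) (10, 62) (0, 62)]  |A|=92.3487
9. ⊥bis P1·P8 via (5.26,50.075): [(0, 53.0476) (10, 52.4827) (10, 62) (0, 62)]  |A|=92.3487
10. ⊥bis P1·P9 via (5.595,44.8): [(0, 53.0476) (10, 52.4827) (10, 62) (0, 62)]  |A|=92.3487
11. canonical 4-gon: [(0, 53.0476) (10, 52.4827) (10, 62) (0, 62)]
12. shoelace: 92.3487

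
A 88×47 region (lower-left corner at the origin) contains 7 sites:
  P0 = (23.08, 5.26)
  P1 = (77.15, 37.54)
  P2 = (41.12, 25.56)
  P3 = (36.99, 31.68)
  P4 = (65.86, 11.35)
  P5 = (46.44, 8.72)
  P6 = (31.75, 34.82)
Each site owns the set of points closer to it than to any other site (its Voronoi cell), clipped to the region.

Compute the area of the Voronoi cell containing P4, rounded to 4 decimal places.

1. box [0,88]×[0,47]: [(0, 0) (88, 0) (88, 47) (0, 47)]
2. ⊥bis P4·P0 via (44.47,8.305): [(45.6523, 0) (88, 0) (88, 47) (38.9615, 47)]  |A|=2147.5758
3. ⊥bis P4·P1 via (71.505,24.445): [(40.2546, 37.9164) (45.6523, 0) (88, 0) (88, 17.3343)]  |A|=1216.6543
4. ⊥bis P4·P2 via (53.49,18.455): [(59.823, 29.4809) (45.1036, 3.8541) (45.6523, 0) (88, 0) (88, 17.3343)]  |A|=903.8341
5. ⊥bis P4·P3 via (51.425,21.515): [(59.823, 29.4809) (45.1036, 3.8541) (45.6523, 0) (88, 0) (88, 17.3343)]  |A|=903.8341
6. ⊥bis P4·P5 via (56.15,10.035): [(59.823, 29.4809) (54.7197, 20.596) (57.509, 0) (88, 0) (88, 17.3343)]  |A|=758.6098
7. ⊥bis P4·P6 via (48.805,23.085): [(59.823, 29.4809) (54.7197, 20.596) (57.509, 0) (88, 0) (88, 17.3343)]  |A|=758.6098
8. canonical 5-gon: [(59.823, 29.4809) (54.7197, 20.596) (57.509, 0) (88, 0) (88, 17.3343)]
9. shoelace: 758.6098

Area of P4's cell: 758.6098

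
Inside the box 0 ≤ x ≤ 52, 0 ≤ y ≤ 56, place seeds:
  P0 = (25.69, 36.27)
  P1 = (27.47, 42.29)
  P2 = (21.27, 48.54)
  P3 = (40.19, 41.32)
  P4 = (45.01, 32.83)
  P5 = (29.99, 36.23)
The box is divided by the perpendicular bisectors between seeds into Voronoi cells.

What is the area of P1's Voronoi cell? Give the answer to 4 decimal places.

Area of P1's cell: 115.4390

1. box [0,52]×[0,56]: [(0, 0) (52, 0) (52, 56) (0, 56)]
2. ⊥bis P1·P0 via (26.58,39.28): [(0, 47.1392) (52, 31.7638) (52, 56) (0, 56)]  |A|=860.5223
3. ⊥bis P1·P2 via (24.37,45.415): [(20.1131, 41.1921) (52, 31.7638) (52, 56) (35.0404, 56)]  |A|=511.9769
4. ⊥bis P1·P3 via (33.83,41.805): [(34.902, 55.8628) (20.1131, 41.1921) (33.4818, 37.2393)]  |A|=127.2933
5. ⊥bis P1·P4 via (36.24,37.56): [(34.902, 55.8628) (20.1131, 41.1921) (33.4818, 37.2393)]  |A|=127.2933
6. ⊥bis P1·P5 via (28.73,39.26): [(33.7966, 41.3669) (34.902, 55.8628) (20.1131, 41.1921) (27.8647, 38.9002)]  |A|=115.439
7. canonical 4-gon: [(33.7966, 41.3669) (34.902, 55.8628) (20.1131, 41.1921) (27.8647, 38.9002)]
8. shoelace: 115.439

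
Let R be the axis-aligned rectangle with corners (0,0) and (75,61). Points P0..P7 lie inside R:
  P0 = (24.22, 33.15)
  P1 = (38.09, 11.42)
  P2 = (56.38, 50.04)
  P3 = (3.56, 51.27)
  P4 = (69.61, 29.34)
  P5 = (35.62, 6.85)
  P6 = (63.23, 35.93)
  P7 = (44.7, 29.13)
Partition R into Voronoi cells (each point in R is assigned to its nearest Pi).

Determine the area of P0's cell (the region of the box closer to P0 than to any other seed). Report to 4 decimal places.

1. box [0,75]×[0,61]: [(0, 0) (75, 0) (75, 61) (0, 61)]
2. ⊥bis P0·P1 via (31.155,22.285): [(0, 2.3991) (75, 50.2707) (75, 61) (0, 61)]  |A|=2599.8797
3. ⊥bis P0·P2 via (40.3,41.595): [(0, 2.3991) (45.5993, 31.5046) (30.1088, 61) (0, 61)]  |A|=1780.1142
4. ⊥bis P0·P3 via (13.89,42.21): [(0, 26.3729) (0, 2.3991) (45.5993, 31.5046) (30.2066, 60.8138)]  |A|=1254.3284
5. ⊥bis P0·P4 via (46.915,31.245): [(0, 26.3729) (0, 2.3991) (45.5993, 31.5046) (30.2066, 60.8138)]  |A|=1254.3284
6. ⊥bis P0·P5 via (29.92,20): [(0, 26.3729) (0, 7.0309) (22.6128, 16.8326) (45.5993, 31.5046) (30.2066, 60.8138)]  |A|=1201.96
7. ⊥bis P0·P6 via (43.725,34.54): [(0, 26.3729) (0, 7.0309) (22.6128, 16.8326) (44.0134, 30.4924) (43.681, 35.1573) (30.2066, 60.8138)]  |A|=1198.0928
8. ⊥bis P0·P7 via (34.46,31.14): [(0, 26.3729) (0, 7.0309) (22.6128, 16.8326) (32.9463, 23.4284) (37.5427, 46.8451) (30.2066, 60.8138)]  |A|=1072.3749
9. canonical 6-gon: [(0, 26.3729) (0, 7.0309) (22.6128, 16.8326) (32.9463, 23.4284) (37.5427, 46.8451) (30.2066, 60.8138)]
10. shoelace: 1072.3749

Area of P0's cell: 1072.3749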